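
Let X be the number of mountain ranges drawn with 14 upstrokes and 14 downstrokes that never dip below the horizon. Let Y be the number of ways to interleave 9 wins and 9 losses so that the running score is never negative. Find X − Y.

2669578

A Dyck path with 14 up-steps and 14 down-steps has semilength 14, so there are C_14 of them. So X = C_14 = 2674440.
Reading a vote for the leader as '(' and for the other as ')' turns such a sequence into a balanced string of 9 pairs, so the count is C_9. So Y = C_9 = 4862.
X − Y = 2674440 − 4862 = 2669578.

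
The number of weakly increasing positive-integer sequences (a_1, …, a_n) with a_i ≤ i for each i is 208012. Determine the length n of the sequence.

Such sub-staircase sequences of length n are counted by C_n. Since C_12 = 208012, the index is 12.

12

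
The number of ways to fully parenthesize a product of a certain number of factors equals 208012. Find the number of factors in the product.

Parenthesizations of m factors are counted by C_{m−1}. Since C_12 = 208012, the index is 12.
So the index is 12, and the number of factors is 12 + 1 = 13.

13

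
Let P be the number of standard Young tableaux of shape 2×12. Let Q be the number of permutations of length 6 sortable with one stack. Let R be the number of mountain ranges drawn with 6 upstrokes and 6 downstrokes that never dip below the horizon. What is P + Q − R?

By the hook-length formula (or a Dyck-path bijection), SYT of shape 2×12 number C_12. So P = C_12 = 208012.
Stack-sortable permutations are exactly the 231-avoiding ones, counted by C_n; here n = 6. So Q = C_6 = 132.
Dyck paths of semilength n (length 2n) are counted by C_n; here n = 6. So R = C_6 = 132.
P + Q − R = 208012 + 132 − 132 = 208012.

208012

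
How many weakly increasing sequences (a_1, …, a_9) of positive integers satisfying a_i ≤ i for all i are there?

Weakly increasing sequences with a_i ≤ i biject with Dyck paths of semilength 9, so there are C_9.
C_9 = 4862.

4862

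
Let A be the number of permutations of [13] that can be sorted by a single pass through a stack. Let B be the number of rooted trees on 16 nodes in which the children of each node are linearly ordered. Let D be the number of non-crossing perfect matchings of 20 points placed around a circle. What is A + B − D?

10420949

Stack-sortable permutations are exactly the 231-avoiding ones, counted by C_n; here n = 13. So A = C_13 = 742900.
Rooted ordered (plane) trees on m nodes have m−1 edges and are counted by C_{m−1}; m = 16 gives C_15. So B = C_15 = 9694845.
Non-crossing perfect matchings of 2n points on a circle are counted by C_n; with 20 points, n = 10. So D = C_10 = 16796.
A + B − D = 742900 + 9694845 − 16796 = 10420949.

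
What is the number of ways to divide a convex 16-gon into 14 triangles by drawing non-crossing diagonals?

2674440

A convex 16-gon is triangulated into 14 triangles, and the number of such triangulations is the Catalan number C_{16−2} = C_14.
C_14 = C(28,14)/15 = 40116600/15 = 2674440.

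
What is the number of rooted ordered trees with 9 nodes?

A rooted plane tree on 9 nodes has 8 edges, and such trees are counted by C_8.
C_8 = C(16,8)/9 = 12870/9 = 1430.

1430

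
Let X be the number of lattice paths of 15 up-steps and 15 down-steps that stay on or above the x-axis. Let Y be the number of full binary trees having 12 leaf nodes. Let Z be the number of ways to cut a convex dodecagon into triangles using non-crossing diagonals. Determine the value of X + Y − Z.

Paths of 15 up- and 15 down-steps that never dip below the axis are Dyck paths; their count is C_15. So X = C_15 = 9694845.
A full binary tree with L leaves has L−1 internal nodes and is counted by C_{L−1}; L = 12 gives C_11. So Y = C_11 = 58786.
Triangulations of a convex m-gon are counted by C_{m−2}; with m = 12 this is C_10. So Z = C_10 = 16796.
X + Y − Z = 9694845 + 58786 − 16796 = 9736835.

9736835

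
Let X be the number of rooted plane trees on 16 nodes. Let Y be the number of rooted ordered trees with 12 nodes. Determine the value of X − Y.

A rooted plane tree on 16 nodes has 15 edges, and such trees are counted by C_15. So X = C_15 = 9694845.
A rooted plane tree on 12 nodes has 11 edges, and such trees are counted by C_11. So Y = C_11 = 58786.
X − Y = 9694845 − 58786 = 9636059.

9636059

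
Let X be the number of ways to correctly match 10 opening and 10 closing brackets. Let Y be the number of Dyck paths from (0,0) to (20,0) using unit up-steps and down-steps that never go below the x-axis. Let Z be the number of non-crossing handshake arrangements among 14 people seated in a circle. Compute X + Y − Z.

A balanced arrangement of 10 bracket pairs is a Dyck word of semilength 10, so the count is C_10. So X = C_10 = 16796.
Paths of 10 up- and 10 down-steps that never dip below the axis are Dyck paths; their count is C_10. So Y = C_10 = 16796.
Non-crossing handshake pairings of 2n people are counted by C_n; 14 people gives n = 7. So Z = C_7 = 429.
X + Y − Z = 16796 + 16796 − 429 = 33163.

33163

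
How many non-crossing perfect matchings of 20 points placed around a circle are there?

Pairing 20 circle points by 10 non-crossing chords gives C_10 matchings.
C_10 = C(20,10)/11 = 184756/11 = 16796.

16796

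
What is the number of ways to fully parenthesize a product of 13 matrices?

Parenthesizations of m factors correspond to full binary trees with m leaves, counted by C_{m−1}; m = 13 gives C_12.
C_12 = 208012.

208012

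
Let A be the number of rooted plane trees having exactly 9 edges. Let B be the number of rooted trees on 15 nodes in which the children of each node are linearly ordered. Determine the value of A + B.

A rooted plane tree with 9 edges has 10 nodes, and the count is C_9. So A = C_9 = 4862.
A rooted plane tree on 15 nodes has 14 edges, and such trees are counted by C_14. So B = C_14 = 2674440.
A + B = 4862 + 2674440 = 2679302.

2679302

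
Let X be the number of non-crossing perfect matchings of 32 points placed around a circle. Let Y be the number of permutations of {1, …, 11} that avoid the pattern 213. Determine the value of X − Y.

Pairing 32 circle points by 16 non-crossing chords gives C_16 matchings. So X = C_16 = 35357670.
For any fixed pattern of length 3, the pattern-avoiding permutations of [11] number C_11. So Y = C_11 = 58786.
X − Y = 35357670 − 58786 = 35298884.

35298884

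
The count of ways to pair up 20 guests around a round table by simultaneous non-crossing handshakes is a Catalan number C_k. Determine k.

With 20 = 2·10 people, non-crossing handshake pairings are non-crossing perfect matchings on a circle, counted by C_10.

10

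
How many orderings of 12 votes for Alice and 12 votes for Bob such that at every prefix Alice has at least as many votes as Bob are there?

208012

Reading a vote for the leader as '(' and for the other as ')' turns such a sequence into a balanced string of 12 pairs, so the count is C_12.
C_12 = C_11 · 2(2·11+1)/(11+2) = 58786 · 46/13 = 208012.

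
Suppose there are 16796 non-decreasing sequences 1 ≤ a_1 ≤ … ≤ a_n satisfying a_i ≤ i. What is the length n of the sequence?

10

Such sub-staircase sequences of length n are counted by C_n. Since C_10 = 16796, the index is 10.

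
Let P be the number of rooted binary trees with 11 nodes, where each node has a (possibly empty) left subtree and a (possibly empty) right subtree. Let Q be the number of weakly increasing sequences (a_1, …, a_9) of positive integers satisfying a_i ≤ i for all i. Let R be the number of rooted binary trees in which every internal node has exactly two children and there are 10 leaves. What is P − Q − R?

Rooted binary trees with 11 nodes (each child slot possibly empty) number C_11. So P = C_11 = 58786.
Weakly increasing sequences with a_i ≤ i biject with Dyck paths of semilength 9, so there are C_9. So Q = C_9 = 4862.
Full binary trees with 10 leaves have 10−1 = 9 internal nodes, so there are C_9 of them. So R = C_9 = 4862.
P − Q − R = 58786 − 4862 − 4862 = 49062.

49062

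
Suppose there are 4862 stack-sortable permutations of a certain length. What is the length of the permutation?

9

Stack-sortable permutations of [n] are counted by C_n; 4862 = C_9.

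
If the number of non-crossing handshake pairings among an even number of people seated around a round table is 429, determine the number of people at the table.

Non-crossing handshake pairings of 2n people are counted by C_n. Since C_7 = 429, the index is 7.
So n = 7, and there are 2n = 14 people.

14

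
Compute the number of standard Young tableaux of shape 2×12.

Standard Young tableaux of shape 2×n are counted by C_n; here n = 12.
C_12 = C_11 · 2(2·11+1)/(11+2) = 58786 · 46/13 = 208012.

208012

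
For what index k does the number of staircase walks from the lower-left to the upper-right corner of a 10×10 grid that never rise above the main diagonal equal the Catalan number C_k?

10

Sub-diagonal monotone paths from (0,0) to (10,10) biject with Dyck paths of semilength 10, giving C_10.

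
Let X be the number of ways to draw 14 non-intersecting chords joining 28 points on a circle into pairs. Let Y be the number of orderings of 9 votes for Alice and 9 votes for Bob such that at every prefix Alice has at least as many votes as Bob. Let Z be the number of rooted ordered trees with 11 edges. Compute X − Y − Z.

2610792

Non-crossing perfect matchings of 2n points on a circle are counted by C_n; with 28 points, n = 14. So X = C_14 = 2674440.
Ballot sequences with n votes each where one side never trails are Dyck words, counted by C_n; here n = 9. So Y = C_9 = 4862.
A rooted plane tree with 11 edges has 12 nodes, and the count is C_11. So Z = C_11 = 58786.
X − Y − Z = 2674440 − 4862 − 58786 = 2610792.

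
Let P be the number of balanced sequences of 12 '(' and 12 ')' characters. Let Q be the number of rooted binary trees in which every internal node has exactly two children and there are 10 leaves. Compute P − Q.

Balanced strings of n pairs of brackets are counted by C_n; here n = 12. So P = C_12 = 208012.
A full binary tree with L leaves has L−1 internal nodes and is counted by C_{L−1}; L = 10 gives C_9. So Q = C_9 = 4862.
P − Q = 208012 − 4862 = 203150.

203150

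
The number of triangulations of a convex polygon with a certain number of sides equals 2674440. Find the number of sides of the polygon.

16

Triangulations of a convex m-gon are counted by C_{m−2}. Since C_14 = 2674440, the index is 14.
So m − 2 = 14, giving m = 16 sides.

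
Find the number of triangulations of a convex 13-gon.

A convex 13-gon is triangulated into 11 triangles, and the number of such triangulations is the Catalan number C_{13−2} = C_11.
C_11 = 58786.

58786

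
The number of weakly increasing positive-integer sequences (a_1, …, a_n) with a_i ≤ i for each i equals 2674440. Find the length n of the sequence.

Such sub-staircase sequences of length n are counted by C_n. The Catalan number equal to 2674440 is C_14.

14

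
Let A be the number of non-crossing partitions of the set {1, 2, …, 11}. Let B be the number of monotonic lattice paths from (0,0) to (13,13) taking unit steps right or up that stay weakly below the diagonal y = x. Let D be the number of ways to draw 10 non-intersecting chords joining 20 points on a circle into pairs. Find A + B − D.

784890

Non-crossing partitions of an n-element set are counted by C_n; here n = 11. So A = C_11 = 58786.
Sub-diagonal monotone paths from (0,0) to (13,13) biject with Dyck paths of semilength 13, giving C_13. So B = C_13 = 742900.
Pairing 20 circle points by 10 non-crossing chords gives C_10 matchings. So D = C_10 = 16796.
A + B − D = 58786 + 742900 − 16796 = 784890.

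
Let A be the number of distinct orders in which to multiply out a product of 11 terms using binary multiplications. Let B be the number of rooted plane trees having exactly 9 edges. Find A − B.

11934

Parenthesizations of m factors correspond to full binary trees with m leaves, counted by C_{m−1}; m = 11 gives C_10. So A = C_10 = 16796.
Rooted ordered trees with n edges are counted by C_n; here n = 9. So B = C_9 = 4862.
A − B = 16796 − 4862 = 11934.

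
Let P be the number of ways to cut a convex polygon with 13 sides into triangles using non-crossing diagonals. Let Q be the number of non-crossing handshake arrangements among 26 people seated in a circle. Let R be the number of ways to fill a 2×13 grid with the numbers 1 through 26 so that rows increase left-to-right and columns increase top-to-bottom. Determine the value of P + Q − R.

58786

The number of triangulations of a 13-gon is the Catalan number C_11 (index = sides − 2). So P = C_11 = 58786.
Non-crossing handshake pairings of 2n people are counted by C_n; 26 people gives n = 13. So Q = C_13 = 742900.
Standard Young tableaux of shape 2×n are counted by C_n; here n = 13. So R = C_13 = 742900.
P + Q − R = 58786 + 742900 − 742900 = 58786.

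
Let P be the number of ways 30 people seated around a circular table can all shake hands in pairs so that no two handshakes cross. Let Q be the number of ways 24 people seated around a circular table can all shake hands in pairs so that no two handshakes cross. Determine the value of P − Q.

9486833

With 30 = 2·15 people, non-crossing handshake pairings are non-crossing perfect matchings on a circle, counted by C_15. So P = C_15 = 9694845.
With 24 = 2·12 people, non-crossing handshake pairings are non-crossing perfect matchings on a circle, counted by C_12. So Q = C_12 = 208012.
P − Q = 9694845 − 208012 = 9486833.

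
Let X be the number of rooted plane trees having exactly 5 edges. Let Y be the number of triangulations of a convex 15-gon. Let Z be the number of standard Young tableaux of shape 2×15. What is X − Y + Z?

Rooted ordered trees with n edges are counted by C_n; here n = 5. So X = C_5 = 42.
Triangulations of a convex m-gon are counted by C_{m−2}; with m = 15 this is C_13. So Y = C_13 = 742900.
By the hook-length formula (or a Dyck-path bijection), SYT of shape 2×15 number C_15. So Z = C_15 = 9694845.
X − Y + Z = 42 − 742900 + 9694845 = 8951987.

8951987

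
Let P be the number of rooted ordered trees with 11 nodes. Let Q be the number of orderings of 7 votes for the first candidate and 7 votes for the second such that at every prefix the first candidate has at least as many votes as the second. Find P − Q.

Rooted ordered (plane) trees on m nodes have m−1 edges and are counted by C_{m−1}; m = 11 gives C_10. So P = C_10 = 16796.
Ballot sequences with n votes each where one side never trails are Dyck words, counted by C_n; here n = 7. So Q = C_7 = 429.
P − Q = 16796 − 429 = 16367.

16367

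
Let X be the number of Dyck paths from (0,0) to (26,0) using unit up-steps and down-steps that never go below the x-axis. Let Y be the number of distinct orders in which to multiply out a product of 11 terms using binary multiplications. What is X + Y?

Dyck paths of semilength n (length 2n) are counted by C_n; here n = 13. So X = C_13 = 742900.
Parenthesizations of m factors correspond to full binary trees with m leaves, counted by C_{m−1}; m = 11 gives C_10. So Y = C_10 = 16796.
X + Y = 742900 + 16796 = 759696.

759696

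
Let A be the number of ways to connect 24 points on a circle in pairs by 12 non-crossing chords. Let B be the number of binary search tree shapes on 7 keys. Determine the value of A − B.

207583

Non-crossing perfect matchings of 2n points on a circle are counted by C_n; with 24 points, n = 12. So A = C_12 = 208012.
Binary trees (left/right distinguished) on n nodes are counted by C_n; here n = 7. So B = C_7 = 429.
A − B = 208012 − 429 = 207583.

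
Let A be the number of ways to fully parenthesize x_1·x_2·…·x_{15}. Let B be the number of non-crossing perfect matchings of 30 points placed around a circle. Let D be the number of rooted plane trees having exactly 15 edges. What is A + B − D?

Ways to associate a product of 15 factors correspond to binary trees on 15 leaves, so the count is C_14. So A = C_14 = 2674440.
Pairing 30 circle points by 15 non-crossing chords gives C_15 matchings. So B = C_15 = 9694845.
A rooted plane tree with 15 edges has 16 nodes, and the count is C_15. So D = C_15 = 9694845.
A + B − D = 2674440 + 9694845 − 9694845 = 2674440.

2674440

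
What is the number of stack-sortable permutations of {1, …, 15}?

Stack-sortable permutations are exactly the 231-avoiding ones, counted by C_n; here n = 15.
C_15 = C(30,15)/16 = 155117520/16 = 9694845.

9694845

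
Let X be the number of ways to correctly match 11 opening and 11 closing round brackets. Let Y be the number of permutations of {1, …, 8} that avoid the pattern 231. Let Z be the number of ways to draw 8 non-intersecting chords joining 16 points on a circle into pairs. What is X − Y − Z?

55926

With 11 pairs the number of balanced bracket strings is the Catalan number C_11. So X = C_11 = 58786.
For any fixed pattern of length 3, the pattern-avoiding permutations of [8] number C_8. So Y = C_8 = 1430.
Non-crossing perfect matchings of 2n points on a circle are counted by C_n; with 16 points, n = 8. So Z = C_8 = 1430.
X − Y − Z = 58786 − 1430 − 1430 = 55926.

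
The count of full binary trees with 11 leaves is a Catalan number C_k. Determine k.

10

Full binary trees with 11 leaves have 11−1 = 10 internal nodes, so there are C_10 of them.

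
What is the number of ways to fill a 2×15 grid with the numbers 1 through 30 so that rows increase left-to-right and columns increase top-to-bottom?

Standard Young tableaux of shape 2×n are counted by C_n; here n = 15.
C_15 = C(30,15)/16 = 155117520/16 = 9694845.

9694845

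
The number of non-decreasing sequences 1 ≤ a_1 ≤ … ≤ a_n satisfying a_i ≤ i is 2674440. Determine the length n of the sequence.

14

Such sub-staircase sequences of length n are counted by C_n, and C_14 = 2674440.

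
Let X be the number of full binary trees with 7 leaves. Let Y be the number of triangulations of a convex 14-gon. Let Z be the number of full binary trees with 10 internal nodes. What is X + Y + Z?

224940

A full binary tree with L leaves has L−1 internal nodes and is counted by C_{L−1}; L = 7 gives C_6. So X = C_6 = 132.
A convex 14-gon is triangulated into 12 triangles, and the number of such triangulations is the Catalan number C_{14−2} = C_12. So Y = C_12 = 208012.
The number of full binary trees on 10 internal nodes is the Catalan number C_10. So Z = C_10 = 16796.
X + Y + Z = 132 + 208012 + 16796 = 224940.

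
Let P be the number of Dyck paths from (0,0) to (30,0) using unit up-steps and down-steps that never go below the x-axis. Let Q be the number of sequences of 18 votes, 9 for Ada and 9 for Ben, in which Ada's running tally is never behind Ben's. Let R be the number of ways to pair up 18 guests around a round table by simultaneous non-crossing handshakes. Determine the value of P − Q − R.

9685121

Dyck paths of semilength n (length 2n) are counted by C_n; here n = 15. So P = C_15 = 9694845.
Ballot sequences with n votes each where one side never trails are Dyck words, counted by C_n; here n = 9. So Q = C_9 = 4862.
With 18 = 2·9 people, non-crossing handshake pairings are non-crossing perfect matchings on a circle, counted by C_9. So R = C_9 = 4862.
P − Q − R = 9694845 − 4862 − 4862 = 9685121.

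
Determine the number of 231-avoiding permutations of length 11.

58786

For any fixed pattern of length 3, the pattern-avoiding permutations of [11] number C_11.
C_11 = 58786.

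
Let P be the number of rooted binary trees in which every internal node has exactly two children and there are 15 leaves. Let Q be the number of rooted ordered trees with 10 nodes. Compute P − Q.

A full binary tree with L leaves has L−1 internal nodes and is counted by C_{L−1}; L = 15 gives C_14. So P = C_14 = 2674440.
Rooted ordered (plane) trees on m nodes have m−1 edges and are counted by C_{m−1}; m = 10 gives C_9. So Q = C_9 = 4862.
P − Q = 2674440 − 4862 = 2669578.

2669578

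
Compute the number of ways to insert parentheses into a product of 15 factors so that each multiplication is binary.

Bracketing 15 factors into binary products is counted by C_{15−1} = C_14.
C_14 = C(28,14)/15 = 40116600/15 = 2674440.

2674440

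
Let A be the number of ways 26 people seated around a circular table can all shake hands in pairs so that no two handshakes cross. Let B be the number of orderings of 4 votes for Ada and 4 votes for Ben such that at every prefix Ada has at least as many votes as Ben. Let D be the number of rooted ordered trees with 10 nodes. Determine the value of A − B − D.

With 26 = 2·13 people, non-crossing handshake pairings are non-crossing perfect matchings on a circle, counted by C_13. So A = C_13 = 742900.
Ballot sequences with n votes each where one side never trails are Dyck words, counted by C_n; here n = 4. So B = C_4 = 14.
Rooted ordered (plane) trees on m nodes have m−1 edges and are counted by C_{m−1}; m = 10 gives C_9. So D = C_9 = 4862.
A − B − D = 742900 − 14 − 4862 = 738024.

738024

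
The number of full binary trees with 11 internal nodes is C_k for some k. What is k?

11

Full binary trees with n internal nodes are counted by C_n; here n = 11.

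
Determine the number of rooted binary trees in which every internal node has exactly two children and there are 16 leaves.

Full binary trees with 16 leaves have 16−1 = 15 internal nodes, so there are C_15 of them.
C_15 = 9694845.

9694845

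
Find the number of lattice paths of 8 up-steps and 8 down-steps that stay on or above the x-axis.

1430

A Dyck path with 8 up-steps and 8 down-steps has semilength 8, so there are C_8 of them.
C_8 = C(16,8)/9 = 12870/9 = 1430.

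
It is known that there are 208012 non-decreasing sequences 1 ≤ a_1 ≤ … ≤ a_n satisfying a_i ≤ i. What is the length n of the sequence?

Such sub-staircase sequences of length n are counted by C_n. Since C_12 = 208012, the index is 12.

12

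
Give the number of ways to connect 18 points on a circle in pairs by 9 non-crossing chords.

4862

Non-crossing perfect matchings of 2n points on a circle are counted by C_n; with 18 points, n = 9.
C_9 = C_8 · 2(2·8+1)/(8+2) = 1430 · 34/10 = 4862.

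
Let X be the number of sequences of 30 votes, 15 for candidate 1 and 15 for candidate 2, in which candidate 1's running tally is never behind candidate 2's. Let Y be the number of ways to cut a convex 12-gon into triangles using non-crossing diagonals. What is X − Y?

9678049

Ballot sequences with n votes each where one side never trails are Dyck words, counted by C_n; here n = 15. So X = C_15 = 9694845.
Triangulations of a convex m-gon are counted by C_{m−2}; with m = 12 this is C_10. So Y = C_10 = 16796.
X − Y = 9694845 − 16796 = 9678049.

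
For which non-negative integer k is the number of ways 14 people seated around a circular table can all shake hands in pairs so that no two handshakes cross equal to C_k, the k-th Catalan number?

With 14 = 2·7 people, non-crossing handshake pairings are non-crossing perfect matchings on a circle, counted by C_7.

7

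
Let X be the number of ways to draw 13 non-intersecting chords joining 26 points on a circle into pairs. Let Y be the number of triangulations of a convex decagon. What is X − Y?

Pairing 26 circle points by 13 non-crossing chords gives C_13 matchings. So X = C_13 = 742900.
The number of triangulations of a 10-gon is the Catalan number C_8 (index = sides − 2). So Y = C_8 = 1430.
X − Y = 742900 − 1430 = 741470.

741470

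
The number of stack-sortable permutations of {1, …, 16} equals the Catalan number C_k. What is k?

16

By Knuth's characterisation, the stack-sortable permutations of length 16 are the 231-avoiders, numbering C_16.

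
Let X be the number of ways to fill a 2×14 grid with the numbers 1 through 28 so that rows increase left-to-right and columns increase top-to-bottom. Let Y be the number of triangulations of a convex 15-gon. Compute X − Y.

1931540

Standard Young tableaux of shape 2×n are counted by C_n; here n = 14. So X = C_14 = 2674440.
Triangulations of a convex m-gon are counted by C_{m−2}; with m = 15 this is C_13. So Y = C_13 = 742900.
X − Y = 2674440 − 742900 = 1931540.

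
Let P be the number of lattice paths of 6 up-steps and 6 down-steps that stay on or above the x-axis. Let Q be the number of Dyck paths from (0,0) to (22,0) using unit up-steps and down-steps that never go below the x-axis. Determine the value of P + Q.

58918

Dyck paths of semilength n (length 2n) are counted by C_n; here n = 6. So P = C_6 = 132.
Dyck paths of semilength n (length 2n) are counted by C_n; here n = 11. So Q = C_11 = 58786.
P + Q = 132 + 58786 = 58918.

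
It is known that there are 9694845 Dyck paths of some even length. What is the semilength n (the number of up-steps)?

15

Dyck paths of semilength n are counted by C_n. Since C_15 = 9694845, the index is 15.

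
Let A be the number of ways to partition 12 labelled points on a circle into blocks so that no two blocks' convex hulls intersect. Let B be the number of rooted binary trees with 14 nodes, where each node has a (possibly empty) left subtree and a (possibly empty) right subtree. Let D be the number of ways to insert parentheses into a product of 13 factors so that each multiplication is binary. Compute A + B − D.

2674440

Non-crossing partitions of an n-element set are counted by C_n; here n = 12. So A = C_12 = 208012.
Rooted binary trees with 14 nodes (each child slot possibly empty) number C_14. So B = C_14 = 2674440.
Ways to associate a product of 13 factors correspond to binary trees on 13 leaves, so the count is C_12. So D = C_12 = 208012.
A + B − D = 208012 + 2674440 − 208012 = 2674440.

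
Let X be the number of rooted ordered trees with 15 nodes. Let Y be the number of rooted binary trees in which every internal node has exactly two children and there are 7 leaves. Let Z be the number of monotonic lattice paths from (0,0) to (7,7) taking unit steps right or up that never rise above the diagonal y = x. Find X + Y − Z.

2674143

A rooted plane tree on 15 nodes has 14 edges, and such trees are counted by C_14. So X = C_14 = 2674440.
Full binary trees with 7 leaves have 7−1 = 6 internal nodes, so there are C_6 of them. So Y = C_6 = 132.
Sub-diagonal monotone paths from (0,0) to (7,7) biject with Dyck paths of semilength 7, giving C_7. So Z = C_7 = 429.
X + Y − Z = 2674440 + 132 − 429 = 2674143.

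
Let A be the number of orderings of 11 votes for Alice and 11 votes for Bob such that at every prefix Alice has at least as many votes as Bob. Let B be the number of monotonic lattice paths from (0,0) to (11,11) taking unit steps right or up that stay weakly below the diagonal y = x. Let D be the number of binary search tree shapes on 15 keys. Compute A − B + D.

Ballot sequences with n votes each where one side never trails are Dyck words, counted by C_n; here n = 11. So A = C_11 = 58786.
Monotone paths in an n×n grid that stay weakly below the diagonal are counted by C_n; here n = 11. So B = C_11 = 58786.
Rooted binary trees with 15 nodes (each child slot possibly empty) number C_15. So D = C_15 = 9694845.
A − B + D = 58786 − 58786 + 9694845 = 9694845.

9694845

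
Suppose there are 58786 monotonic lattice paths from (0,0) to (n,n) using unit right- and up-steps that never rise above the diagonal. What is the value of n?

Such diagonal-avoiding paths in an n×n grid are counted by C_n, and C_11 = 58786.

11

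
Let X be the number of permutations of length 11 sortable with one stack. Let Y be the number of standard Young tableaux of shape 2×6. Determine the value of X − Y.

58654

Stack-sortable permutations are exactly the 231-avoiding ones, counted by C_n; here n = 11. So X = C_11 = 58786.
By the hook-length formula (or a Dyck-path bijection), SYT of shape 2×6 number C_6. So Y = C_6 = 132.
X − Y = 58786 − 132 = 58654.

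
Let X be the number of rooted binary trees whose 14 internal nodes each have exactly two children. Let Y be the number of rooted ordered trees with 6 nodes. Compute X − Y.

Full binary trees with n internal nodes are counted by C_n; here n = 14. So X = C_14 = 2674440.
A rooted plane tree on 6 nodes has 5 edges, and such trees are counted by C_5. So Y = C_5 = 42.
X − Y = 2674440 − 42 = 2674398.

2674398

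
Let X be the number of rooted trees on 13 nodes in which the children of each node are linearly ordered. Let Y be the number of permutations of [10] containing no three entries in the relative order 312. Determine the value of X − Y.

A rooted plane tree on 13 nodes has 12 edges, and such trees are counted by C_12. So X = C_12 = 208012.
Permutations of [n] avoiding any single length-3 pattern are counted by C_n; here n = 10. So Y = C_10 = 16796.
X − Y = 208012 − 16796 = 191216.

191216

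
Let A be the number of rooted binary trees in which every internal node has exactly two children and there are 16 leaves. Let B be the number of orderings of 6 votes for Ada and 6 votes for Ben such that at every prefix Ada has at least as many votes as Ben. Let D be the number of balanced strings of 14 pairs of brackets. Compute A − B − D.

7020273

A full binary tree with L leaves has L−1 internal nodes and is counted by C_{L−1}; L = 16 gives C_15. So A = C_15 = 9694845.
Reading a vote for the leader as '(' and for the other as ')' turns such a sequence into a balanced string of 6 pairs, so the count is C_6. So B = C_6 = 132.
A balanced arrangement of 14 bracket pairs is a Dyck word of semilength 14, so the count is C_14. So D = C_14 = 2674440.
A − B − D = 9694845 − 132 − 2674440 = 7020273.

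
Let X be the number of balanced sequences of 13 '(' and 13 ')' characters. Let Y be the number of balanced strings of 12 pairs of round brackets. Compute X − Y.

Balanced strings of n pairs of brackets are counted by C_n; here n = 13. So X = C_13 = 742900.
With 12 pairs the number of balanced bracket strings is the Catalan number C_12. So Y = C_12 = 208012.
X − Y = 742900 − 208012 = 534888.

534888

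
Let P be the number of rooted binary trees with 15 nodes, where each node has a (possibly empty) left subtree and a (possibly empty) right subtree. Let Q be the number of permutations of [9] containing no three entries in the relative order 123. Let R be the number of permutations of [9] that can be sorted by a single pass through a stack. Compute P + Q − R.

9694845

There are C_n binary search tree shapes on n keys; with n = 15 that is C_15. So P = C_15 = 9694845.
Permutations of [n] avoiding any single length-3 pattern are counted by C_n; here n = 9. So Q = C_9 = 4862.
Stack-sortable permutations are exactly the 231-avoiding ones, counted by C_n; here n = 9. So R = C_9 = 4862.
P + Q − R = 9694845 + 4862 − 4862 = 9694845.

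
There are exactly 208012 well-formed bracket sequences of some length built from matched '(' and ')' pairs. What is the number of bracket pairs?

Balanced strings of n bracket-pairs are counted by C_n. Since C_12 = 208012, the index is 12.

12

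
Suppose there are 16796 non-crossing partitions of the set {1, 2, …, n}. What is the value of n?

10

Non-crossing partitions of [n] are counted by C_n. The Catalan number equal to 16796 is C_10.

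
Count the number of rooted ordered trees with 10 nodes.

A rooted plane tree on 10 nodes has 9 edges, and such trees are counted by C_9.
C_9 = C_8 · 2(2·8+1)/(8+2) = 1430 · 34/10 = 4862.

4862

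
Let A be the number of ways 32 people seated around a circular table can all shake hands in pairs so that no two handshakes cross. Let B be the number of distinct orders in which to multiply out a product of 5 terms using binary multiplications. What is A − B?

With 32 = 2·16 people, non-crossing handshake pairings are non-crossing perfect matchings on a circle, counted by C_16. So A = C_16 = 35357670.
Parenthesizations of m factors correspond to full binary trees with m leaves, counted by C_{m−1}; m = 5 gives C_4. So B = C_4 = 14.
A − B = 35357670 − 14 = 35357656.

35357656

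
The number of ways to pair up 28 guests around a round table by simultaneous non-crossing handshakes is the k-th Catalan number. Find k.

With 28 = 2·14 people, non-crossing handshake pairings are non-crossing perfect matchings on a circle, counted by C_14.

14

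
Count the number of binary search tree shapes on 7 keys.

Rooted binary trees with 7 nodes (each child slot possibly empty) number C_7.
C_7 = C_6 · 2(2·6+1)/(6+2) = 132 · 26/8 = 429.

429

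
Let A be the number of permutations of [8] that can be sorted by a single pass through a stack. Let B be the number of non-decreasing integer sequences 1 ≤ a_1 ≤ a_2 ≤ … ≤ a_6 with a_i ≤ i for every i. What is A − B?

By Knuth's characterisation, the stack-sortable permutations of length 8 are the 231-avoiders, numbering C_8. So A = C_8 = 1430.
Such sub-staircase sequences of length n are counted by C_n; here n = 6. So B = C_6 = 132.
A − B = 1430 − 132 = 1298.

1298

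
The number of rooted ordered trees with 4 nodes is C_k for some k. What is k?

3

Rooted ordered (plane) trees on m nodes have m−1 edges and are counted by C_{m−1}; m = 4 gives C_3.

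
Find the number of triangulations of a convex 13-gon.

The number of triangulations of a 13-gon is the Catalan number C_11 (index = sides − 2).
C_11 = C(22,11)/12 = 705432/12 = 58786.

58786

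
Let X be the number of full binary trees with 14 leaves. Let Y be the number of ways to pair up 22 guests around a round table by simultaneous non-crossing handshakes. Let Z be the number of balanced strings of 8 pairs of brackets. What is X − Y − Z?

682684

Full binary trees with 14 leaves have 14−1 = 13 internal nodes, so there are C_13 of them. So X = C_13 = 742900.
Non-crossing handshake pairings of 2n people are counted by C_n; 22 people gives n = 11. So Y = C_11 = 58786.
A balanced arrangement of 8 bracket pairs is a Dyck word of semilength 8, so the count is C_8. So Z = C_8 = 1430.
X − Y − Z = 742900 − 58786 − 1430 = 682684.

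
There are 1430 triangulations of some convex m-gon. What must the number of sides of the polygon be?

Triangulations of a convex m-gon are counted by C_{m−2}, and C_8 = 1430.
So m − 2 = 8, giving m = 10 sides.

10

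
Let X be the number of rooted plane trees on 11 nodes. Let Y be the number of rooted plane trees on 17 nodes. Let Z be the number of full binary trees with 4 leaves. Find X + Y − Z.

Rooted ordered (plane) trees on m nodes have m−1 edges and are counted by C_{m−1}; m = 11 gives C_10. So X = C_10 = 16796.
A rooted plane tree on 17 nodes has 16 edges, and such trees are counted by C_16. So Y = C_16 = 35357670.
Full binary trees with 4 leaves have 4−1 = 3 internal nodes, so there are C_3 of them. So Z = C_3 = 5.
X + Y − Z = 16796 + 35357670 − 5 = 35374461.

35374461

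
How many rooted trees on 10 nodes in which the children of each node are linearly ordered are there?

A rooted plane tree on 10 nodes has 9 edges, and such trees are counted by C_9.
C_9 = C(18,9)/10 = 48620/10 = 4862.

4862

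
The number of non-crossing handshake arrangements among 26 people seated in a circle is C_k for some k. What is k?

Non-crossing handshake pairings of 2n people are counted by C_n; 26 people gives n = 13.

13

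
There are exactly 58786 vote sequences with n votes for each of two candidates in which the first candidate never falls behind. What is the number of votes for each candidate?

Such ballot sequences with n votes each are counted by C_n. The Catalan number equal to 58786 is C_11.

11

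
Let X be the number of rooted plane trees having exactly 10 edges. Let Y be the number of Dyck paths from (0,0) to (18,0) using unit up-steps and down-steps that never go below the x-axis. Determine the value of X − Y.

11934

Rooted ordered trees with n edges are counted by C_n; here n = 10. So X = C_10 = 16796.
A Dyck path with 9 up-steps and 9 down-steps has semilength 9, so there are C_9 of them. So Y = C_9 = 4862.
X − Y = 16796 − 4862 = 11934.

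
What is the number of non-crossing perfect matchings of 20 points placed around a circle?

16796

Pairing 20 circle points by 10 non-crossing chords gives C_10 matchings.
C_10 = C(20,10)/11 = 184756/11 = 16796.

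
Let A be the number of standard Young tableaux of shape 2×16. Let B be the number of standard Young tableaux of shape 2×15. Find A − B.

25662825

By the hook-length formula (or a Dyck-path bijection), SYT of shape 2×16 number C_16. So A = C_16 = 35357670.
Standard Young tableaux of shape 2×n are counted by C_n; here n = 15. So B = C_15 = 9694845.
A − B = 35357670 − 9694845 = 25662825.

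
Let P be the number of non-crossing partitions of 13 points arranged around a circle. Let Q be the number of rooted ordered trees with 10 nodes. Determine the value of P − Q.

Non-crossing partitions of an n-element set are counted by C_n; here n = 13. So P = C_13 = 742900.
A rooted plane tree on 10 nodes has 9 edges, and such trees are counted by C_9. So Q = C_9 = 4862.
P − Q = 742900 − 4862 = 738038.

738038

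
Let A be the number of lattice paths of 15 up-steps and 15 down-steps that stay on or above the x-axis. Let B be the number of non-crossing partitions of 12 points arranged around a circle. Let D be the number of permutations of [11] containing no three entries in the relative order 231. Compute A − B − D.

A Dyck path with 15 up-steps and 15 down-steps has semilength 15, so there are C_15 of them. So A = C_15 = 9694845.
Non-crossing partitions of an n-element set are counted by C_n; here n = 12. So B = C_12 = 208012.
Permutations of [n] avoiding any single length-3 pattern are counted by C_n; here n = 11. So D = C_11 = 58786.
A − B − D = 9694845 − 208012 − 58786 = 9428047.

9428047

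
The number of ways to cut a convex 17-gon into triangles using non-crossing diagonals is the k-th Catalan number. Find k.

15

A convex 17-gon is triangulated into 15 triangles, and the number of such triangulations is the Catalan number C_{17−2} = C_15.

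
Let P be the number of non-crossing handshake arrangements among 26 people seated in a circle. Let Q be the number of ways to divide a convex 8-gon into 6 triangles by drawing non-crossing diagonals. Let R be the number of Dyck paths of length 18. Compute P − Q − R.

737906

With 26 = 2·13 people, non-crossing handshake pairings are non-crossing perfect matchings on a circle, counted by C_13. So P = C_13 = 742900.
Triangulations of a convex m-gon are counted by C_{m−2}; with m = 8 this is C_6. So Q = C_6 = 132.
Dyck paths of semilength n (length 2n) are counted by C_n; here n = 9. So R = C_9 = 4862.
P − Q − R = 742900 − 132 − 4862 = 737906.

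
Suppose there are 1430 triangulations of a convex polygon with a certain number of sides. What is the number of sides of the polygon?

10

Triangulations of a convex m-gon are counted by C_{m−2}. Since C_8 = 1430, the index is 8.
So m − 2 = 8, giving m = 10 sides.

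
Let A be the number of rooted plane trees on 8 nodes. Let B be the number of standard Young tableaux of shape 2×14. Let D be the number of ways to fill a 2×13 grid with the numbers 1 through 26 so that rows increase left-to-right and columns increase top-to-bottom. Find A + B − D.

1931969

Rooted ordered (plane) trees on m nodes have m−1 edges and are counted by C_{m−1}; m = 8 gives C_7. So A = C_7 = 429.
Standard Young tableaux of shape 2×n are counted by C_n; here n = 14. So B = C_14 = 2674440.
By the hook-length formula (or a Dyck-path bijection), SYT of shape 2×13 number C_13. So D = C_13 = 742900.
A + B − D = 429 + 2674440 − 742900 = 1931969.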